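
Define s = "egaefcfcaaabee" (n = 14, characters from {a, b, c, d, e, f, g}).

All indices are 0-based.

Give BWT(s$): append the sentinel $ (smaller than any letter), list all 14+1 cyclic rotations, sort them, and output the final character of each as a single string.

ecaagaffeba$cee

rank  rotation         last
    0  $egaefcfcaaabee  e
    1  aaabee$egaefcfc  c
    2  aabee$egaefcfca  a
    3  abee$egaefcfcaa  a
    4  aefcfcaaabee$eg  g
    5  bee$egaefcfcaaa  a
    6  caaabee$egaefcf  f
    7  cfcaaabee$egaef  f
    8  e$egaefcfcaaabe  e
    9  ee$egaefcfcaaab  b
   10  efcfcaaabee$ega  a
   11  egaefcfcaaabee$  $
   12  fcaaabee$egaefc  c
   13  fcfcaaabee$egae  e
   14  gaefcfcaaabee$e  e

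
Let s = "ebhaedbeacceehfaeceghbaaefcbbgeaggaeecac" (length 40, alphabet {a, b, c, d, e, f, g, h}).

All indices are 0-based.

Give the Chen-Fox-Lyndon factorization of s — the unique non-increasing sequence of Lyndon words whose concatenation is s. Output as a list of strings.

["e", "bh", "aedbe", "acceehfaeceghb", "aaefcbbgeaggaeecac"]

emit factor 1: 'e' (i=0, period=1)
emit factor 2: 'bh' (i=1, period=2)
emit factor 3: 'aedbe' (i=3, period=5)
emit factor 4: 'acceehfaeceghb' (i=8, period=14)
emit factor 5: 'aaefcbbgeaggaeecac' (i=22, period=18)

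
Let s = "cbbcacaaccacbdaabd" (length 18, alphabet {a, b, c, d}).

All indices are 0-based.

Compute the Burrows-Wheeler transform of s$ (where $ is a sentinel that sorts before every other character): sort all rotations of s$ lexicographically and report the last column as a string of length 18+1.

rank  rotation             last
    0  $cbbcacaaccacbdaabd  d
    1  aabd$cbbcacaaccacbd  d
    2  aaccacbdaabd$cbbcac  c
    3  abd$cbbcacaaccacbda  a
    4  acaaccacbdaabd$cbbc  c
    5  acbdaabd$cbbcacaacc  c
    6  accacbdaabd$cbbcaca  a
    7  bbcacaaccacbdaabd$c  c
    8  bcacaaccacbdaabd$cb  b
    9  bd$cbbcacaaccacbdaa  a
   10  bdaabd$cbbcacaaccac  c
   11  caaccacbdaabd$cbbca  a
   12  cacaaccacbdaabd$cbb  b
   13  cacbdaabd$cbbcacaac  c
   14  cbbcacaaccacbdaabd$  $
   15  cbdaabd$cbbcacaacca  a
   16  ccacbdaabd$cbbcacaa  a
   17  d$cbbcacaaccacbdaab  b
   18  daabd$cbbcacaaccacb  b

ddcaccacbacabc$aabb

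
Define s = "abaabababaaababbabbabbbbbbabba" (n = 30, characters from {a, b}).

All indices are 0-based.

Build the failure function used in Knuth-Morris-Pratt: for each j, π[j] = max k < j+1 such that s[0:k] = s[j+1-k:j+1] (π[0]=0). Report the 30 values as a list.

[0, 0, 1, 1, 2, 3, 2, 3, 2, 3, 4, 1, 2, 3, 2, 0, 1, 2, 0, 1, 2, 0, 0, 0, 0, 0, 1, 2, 0, 1]

π[0] = 0
j=1 s[j]='b': π[1]=0 (border '')
j=2 s[j]='a': π[2]=1 (border 'a')
j=3 s[j]='a': k: 1→0; π[3]=1 (border 'a')
j=4 s[j]='b': π[4]=2 (border 'ab')
j=5 s[j]='a': π[5]=3 (border 'aba')
j=6 s[j]='b': k: 3→1; π[6]=2 (border 'ab')
j=7 s[j]='a': π[7]=3 (border 'aba')
j=8 s[j]='b': k: 3→1; π[8]=2 (border 'ab')
j=9 s[j]='a': π[9]=3 (border 'aba')
j=10 s[j]='a': π[10]=4 (border 'abaa')
j=11 s[j]='a': k: 4→1→0; π[11]=1 (border 'a')
j=12 s[j]='b': π[12]=2 (border 'ab')
j=13 s[j]='a': π[13]=3 (border 'aba')
j=14 s[j]='b': k: 3→1; π[14]=2 (border 'ab')
j=15 s[j]='b': k: 2→0; π[15]=0 (border '')
j=16 s[j]='a': π[16]=1 (border 'a')
j=17 s[j]='b': π[17]=2 (border 'ab')
j=18 s[j]='b': k: 2→0; π[18]=0 (border '')
j=19 s[j]='a': π[19]=1 (border 'a')
j=20 s[j]='b': π[20]=2 (border 'ab')
j=21 s[j]='b': k: 2→0; π[21]=0 (border '')
j=22 s[j]='b': π[22]=0 (border '')
j=23 s[j]='b': π[23]=0 (border '')
j=24 s[j]='b': π[24]=0 (border '')
j=25 s[j]='b': π[25]=0 (border '')
j=26 s[j]='a': π[26]=1 (border 'a')
j=27 s[j]='b': π[27]=2 (border 'ab')
j=28 s[j]='b': k: 2→0; π[28]=0 (border '')
j=29 s[j]='a': π[29]=1 (border 'a')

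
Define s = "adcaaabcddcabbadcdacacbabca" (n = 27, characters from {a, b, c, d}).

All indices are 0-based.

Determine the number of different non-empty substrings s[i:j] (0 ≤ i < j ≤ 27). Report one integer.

339

rank | idx | suffix
   0 |  26 | a
   1 |   3 | aaabcddcabbadcdacacbabca
   2 |   4 | aabcddcabbadcdacacbabca
   3 |  11 | abbadcdacacbabca
   4 |  23 | abca
   5 |   5 | abcddcabbadcdacacbabca
   6 |  18 | acacbabca
   7 |  20 | acbabca
   8 |   0 | adcaaabcddcabbadcdacacbabca
   9 |  14 | adcdacacbabca
  10 |  22 | babca
  11 |  13 | badcdacacbabca
  12 |  12 | bbadcdacacbabca
  13 |  24 | bca
  14 |   6 | bcddcabbadcdacacbabca
  15 |  25 | ca
  16 |   2 | caaabcddcabbadcdacacbabca
  17 |  10 | cabbadcdacacbabca
  18 |  19 | cacbabca
  19 |  21 | cbabca
  20 |  16 | cdacacbabca
  21 |   7 | cddcabbadcdacacbabca
  22 |  17 | dacacbabca
  23 |   1 | dcaaabcddcabbadcdacacbabca
  24 |   9 | dcabbadcdacacbabca
  25 |  15 | dcdacacbabca
  26 |   8 | ddcabbadcdacacbabca

SA = [26, 3, 4, 11, 23, 5, 18, 20, 0, 14, 22, 13, 12, 24, 6, 25, 2, 10, 19, 21, 16, 7, 17, 1, 9, 15, 8]
i: (SA[i-1],SA[i]) lcp shared
  1: (26,3) 1 'a'
  2: (3,4) 2 'aa'
  3: (4,11) 1 'a'
  4: (11,23) 2 'ab'
  5: (23,5) 3 'abc'
  6: (5,18) 1 'a'
  7: (18,20) 2 'ac'
  8: (20,0) 1 'a'
  9: (0,14) 3 'adc'
  10: (14,22) 0 ''
  11: (22,13) 2 'ba'
  12: (13,12) 1 'b'
  13: (12,24) 1 'b'
  14: (24,6) 2 'bc'
  15: (6,25) 0 ''
  16: (25,2) 2 'ca'
  17: (2,10) 2 'ca'
  18: (10,19) 2 'ca'
  19: (19,21) 1 'c'
  20: (21,16) 1 'c'
  21: (16,7) 2 'cd'
  22: (7,17) 0 ''
  23: (17,1) 1 'd'
  24: (1,9) 3 'dca'
  25: (9,15) 2 'dc'
  26: (15,8) 1 'd'

n(n+1)/2 = 27·28/2 = 378
Σ LCP = 0 + 1 + 2 + 1 + 2 + 3 + 1 + 2 + 1 + 3 + 0 + 2 + 1 + 1 + 2 + 0 + 2 + 2 + 2 + 1 + 1 + 2 + 0 + 1 + 3 + 2 + 1 = 39
distinct = 378 − 39 = 339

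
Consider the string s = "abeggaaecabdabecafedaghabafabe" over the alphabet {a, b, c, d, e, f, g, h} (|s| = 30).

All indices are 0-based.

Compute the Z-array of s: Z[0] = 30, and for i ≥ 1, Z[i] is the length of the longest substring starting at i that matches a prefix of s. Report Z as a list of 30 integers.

Z[0]=30
i=1: outside box; Z[1]=0
i=2: outside box; Z[2]=0
i=3: outside box; Z[3]=0
i=4: outside box; Z[4]=0
i=5: outside box; Z[5]=1 grow→box=[5,6)
i=6: outside box; Z[6]=1 grow→box=[6,7)
i=7: outside box; Z[7]=0
i=8: outside box; Z[8]=0
i=9: outside box; Z[9]=2 grow→box=[9,11)
i=10: min(r-i=1, Z[1]=0)=0; Z[10]=0
i=11: outside box; Z[11]=0
i=12: outside box; Z[12]=3 grow→box=[12,15)
i=13: min(r-i=2, Z[1]=0)=0; Z[13]=0
i=14: min(r-i=1, Z[2]=0)=0; Z[14]=0
i=15: outside box; Z[15]=0
i=16: outside box; Z[16]=1 grow→box=[16,17)
i=17: outside box; Z[17]=0
i=18: outside box; Z[18]=0
i=19: outside box; Z[19]=0
i=20: outside box; Z[20]=1 grow→box=[20,21)
i=21: outside box; Z[21]=0
i=22: outside box; Z[22]=0
i=23: outside box; Z[23]=2 grow→box=[23,25)
i=24: min(r-i=1, Z[1]=0)=0; Z[24]=0
i=25: outside box; Z[25]=1 grow→box=[25,26)
i=26: outside box; Z[26]=0
i=27: outside box; Z[27]=3 grow→box=[27,30)
i=28: min(r-i=2, Z[1]=0)=0; Z[28]=0
i=29: min(r-i=1, Z[2]=0)=0; Z[29]=0

[30, 0, 0, 0, 0, 1, 1, 0, 0, 2, 0, 0, 3, 0, 0, 0, 1, 0, 0, 0, 1, 0, 0, 2, 0, 1, 0, 3, 0, 0]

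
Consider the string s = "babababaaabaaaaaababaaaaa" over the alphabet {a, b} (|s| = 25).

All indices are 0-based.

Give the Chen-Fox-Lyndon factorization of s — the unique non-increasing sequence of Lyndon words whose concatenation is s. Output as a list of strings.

["b", "ab", "ab", "ab", "aaab", "aaaaaabab", "a", "a", "a", "a", "a"]

emit factor 1: 'b' (i=0, period=1)
emit factor 2: 'ab' (i=1, period=2)
emit factor 3: 'ab' (i=3, period=2)
emit factor 4: 'ab' (i=5, period=2)
emit factor 5: 'aaab' (i=7, period=4)
emit factor 6: 'aaaaaabab' (i=11, period=9)
emit factor 7: 'a' (i=20, period=1)
emit factor 8: 'a' (i=21, period=1)
emit factor 9: 'a' (i=22, period=1)
emit factor 10: 'a' (i=23, period=1)
emit factor 11: 'a' (i=24, period=1)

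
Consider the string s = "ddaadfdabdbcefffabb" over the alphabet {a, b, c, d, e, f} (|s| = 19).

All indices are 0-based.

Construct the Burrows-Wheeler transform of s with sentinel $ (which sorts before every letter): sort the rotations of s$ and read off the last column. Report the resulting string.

bdfdabadabdfb$acfdfe

rank  rotation              last
    0  $ddaadfdabdbcefffabb  b
    1  aadfdabdbcefffabb$dd  d
    2  abb$ddaadfdabdbcefff  f
    3  abdbcefffabb$ddaadfd  d
    4  adfdabdbcefffabb$dda  a
    5  b$ddaadfdabdbcefffab  b
    6  bb$ddaadfdabdbcefffa  a
    7  bcefffabb$ddaadfdabd  d
    8  bdbcefffabb$ddaadfda  a
    9  cefffabb$ddaadfdabdb  b
   10  daadfdabdbcefffabb$d  d
   11  dabdbcefffabb$ddaadf  f
   12  dbcefffabb$ddaadfdab  b
   13  ddaadfdabdbcefffabb$  $
   14  dfdabdbcefffabb$ddaa  a
   15  efffabb$ddaadfdabdbc  c
   16  fabb$ddaadfdabdbceff  f
   17  fdabdbcefffabb$ddaad  d
   18  ffabb$ddaadfdabdbcef  f
   19  fffabb$ddaadfdabdbce  e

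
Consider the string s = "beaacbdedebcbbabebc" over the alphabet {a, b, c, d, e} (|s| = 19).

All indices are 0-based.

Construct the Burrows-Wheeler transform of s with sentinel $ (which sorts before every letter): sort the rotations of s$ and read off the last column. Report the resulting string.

cebabceec$abbaebbbdd

rank  rotation              last
    0  $beaacbdedebcbbabebc  c
    1  aacbdedebcbbabebc$be  e
    2  abebc$beaacbdedebcbb  b
    3  acbdedebcbbabebc$bea  a
    4  babebc$beaacbdedebcb  b
    5  bbabebc$beaacbdedebc  c
    6  bc$beaacbdedebcbbabe  e
    7  bcbbabebc$beaacbdede  e
    8  bdedebcbbabebc$beaac  c
    9  beaacbdedebcbbabebc$  $
   10  bebc$beaacbdedebcbba  a
   11  c$beaacbdedebcbbabeb  b
   12  cbbabebc$beaacbdedeb  b
   13  cbdedebcbbabebc$beaa  a
   14  debcbbabebc$beaacbde  e
   15  dedebcbbabebc$beaacb  b
   16  eaacbdedebcbbabebc$b  b
   17  ebc$beaacbdedebcbbab  b
   18  ebcbbabebc$beaacbded  d
   19  edebcbbabebc$beaacbd  d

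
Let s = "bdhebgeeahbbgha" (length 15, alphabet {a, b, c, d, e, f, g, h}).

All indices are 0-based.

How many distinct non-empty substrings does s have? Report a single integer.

rank→(start, suffix):
  0 → (14, 'a')
  1 → (8, 'ahbbgha')
  2 → (10, 'bbgha')
  3 → (0, 'bdhebgeeahbbgha')
  4 → (4, 'bgeeahbbgha')
  5 → (11, 'bgha')
  6 → (1, 'dhebgeeahbbgha')
  7 → (7, 'eahbbgha')
  8 → (3, 'ebgeeahbbgha')
  9 → (6, 'eeahbbgha')
  10 → (5, 'geeahbbgha')
  11 → (12, 'gha')
  12 → (13, 'ha')
  13 → (9, 'hbbgha')
  14 → (2, 'hebgeeahbbgha')

SA = [14, 8, 10, 0, 4, 11, 1, 7, 3, 6, 5, 12, 13, 9, 2]
[i] adj suffixes → lcp
  [1] 14/8 → 1 ('a')
  [2] 8/10 → 0 ('')
  [3] 10/0 → 1 ('b')
  [4] 0/4 → 1 ('b')
  [5] 4/11 → 2 ('bg')
  [6] 11/1 → 0 ('')
  [7] 1/7 → 0 ('')
  [8] 7/3 → 1 ('e')
  [9] 3/6 → 1 ('e')
  [10] 6/5 → 0 ('')
  [11] 5/12 → 1 ('g')
  [12] 12/13 → 0 ('')
  [13] 13/9 → 1 ('h')
  [14] 9/2 → 1 ('h')

n(n+1)/2 = 15·16/2 = 120
Σ LCP = 0 + 1 + 0 + 1 + 1 + 2 + 0 + 0 + 1 + 1 + 0 + 1 + 0 + 1 + 1 = 10
distinct = 120 − 10 = 110

110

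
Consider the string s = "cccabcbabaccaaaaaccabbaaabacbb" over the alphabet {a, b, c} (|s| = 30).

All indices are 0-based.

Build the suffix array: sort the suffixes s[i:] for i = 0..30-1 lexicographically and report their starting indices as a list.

rank→(start, suffix):
  0 → (12, 'aaaaaccabbaaabacbb')
  1 → (13, 'aaaaccabbaaabacbb')
  2 → (22, 'aaabacbb')
  3 → (14, 'aaaccabbaaabacbb')
  4 → (23, 'aabacbb')
  5 → (15, 'aaccabbaaabacbb')
  6 → (24, 'abacbb')
  7 → (7, 'abaccaaaaaccabbaaabacbb')
  8 → (19, 'abbaaabacbb')
  9 → (3, 'abcbabaccaaaaaccabbaaabacbb')
  10 → (26, 'acbb')
  11 → (9, 'accaaaaaccabbaaabacbb')
  12 → (16, 'accabbaaabacbb')
  13 → (29, 'b')
  14 → (21, 'baaabacbb')
  15 → (6, 'babaccaaaaaccabbaaabacbb')
  16 → (25, 'bacbb')
  17 → (8, 'baccaaaaaccabbaaabacbb')
  18 → (28, 'bb')
  19 → (20, 'bbaaabacbb')
  20 → (4, 'bcbabaccaaaaaccabbaaabacbb')
  21 → (11, 'caaaaaccabbaaabacbb')
  22 → (18, 'cabbaaabacbb')
  23 → (2, 'cabcbabaccaaaaaccabbaaabacbb')
  24 → (5, 'cbabaccaaaaaccabbaaabacbb')
  25 → (27, 'cbb')
  26 → (10, 'ccaaaaaccabbaaabacbb')
  27 → (17, 'ccabbaaabacbb')
  28 → (1, 'ccabcbabaccaaaaaccabbaaabacbb')
  29 → (0, 'cccabcbabaccaaaaaccabbaaabacbb')

[12, 13, 22, 14, 23, 15, 24, 7, 19, 3, 26, 9, 16, 29, 21, 6, 25, 8, 28, 20, 4, 11, 18, 2, 5, 27, 10, 17, 1, 0]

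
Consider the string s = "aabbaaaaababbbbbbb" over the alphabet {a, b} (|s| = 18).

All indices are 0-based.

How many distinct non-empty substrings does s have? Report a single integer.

sorted suffixes:
  #0 SA[0]=4  'aaaaababbbbbbb'
  #1 SA[1]=5  'aaaababbbbbbb'
  #2 SA[2]=6  'aaababbbbbbb'
  #3 SA[3]=7  'aababbbbbbb'
  #4 SA[4]=0  'aabbaaaaababbbbbbb'
  #5 SA[5]=8  'ababbbbbbb'
  #6 SA[6]=1  'abbaaaaababbbbbbb'
  #7 SA[7]=10  'abbbbbbb'
  #8 SA[8]=17  'b'
  #9 SA[9]=3  'baaaaababbbbbbb'
  #10 SA[10]=9  'babbbbbbb'
  #11 SA[11]=16  'bb'
  #12 SA[12]=2  'bbaaaaababbbbbbb'
  #13 SA[13]=15  'bbb'
  #14 SA[14]=14  'bbbb'
  #15 SA[15]=13  'bbbbb'
  #16 SA[16]=12  'bbbbbb'
  #17 SA[17]=11  'bbbbbbb'

SA = [4, 5, 6, 7, 0, 8, 1, 10, 17, 3, 9, 16, 2, 15, 14, 13, 12, 11]
i: (SA[i-1],SA[i]) lcp shared
  1: (4,5) 4 'aaaa'
  2: (5,6) 3 'aaa'
  3: (6,7) 2 'aa'
  4: (7,0) 3 'aab'
  5: (0,8) 1 'a'
  6: (8,1) 2 'ab'
  7: (1,10) 3 'abb'
  8: (10,17) 0 ''
  9: (17,3) 1 'b'
  10: (3,9) 2 'ba'
  11: (9,16) 1 'b'
  12: (16,2) 2 'bb'
  13: (2,15) 2 'bb'
  14: (15,14) 3 'bbb'
  15: (14,13) 4 'bbbb'
  16: (13,12) 5 'bbbbb'
  17: (12,11) 6 'bbbbbb'

n(n+1)/2 = 18·19/2 = 171
Σ LCP = 0 + 4 + 3 + 2 + 3 + 1 + 2 + 3 + 0 + 1 + 2 + 1 + 2 + 2 + 3 + 4 + 5 + 6 = 44
distinct = 171 − 44 = 127

127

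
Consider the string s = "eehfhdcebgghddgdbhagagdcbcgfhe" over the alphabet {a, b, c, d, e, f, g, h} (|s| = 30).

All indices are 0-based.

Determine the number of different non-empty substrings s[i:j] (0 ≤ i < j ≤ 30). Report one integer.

438

sorted suffixes:
  #0 SA[0]=18  'agagdcbcgfhe'
  #1 SA[1]=20  'agdcbcgfhe'
  #2 SA[2]=24  'bcgfhe'
  #3 SA[3]=8  'bgghddgdbhagagdcbcgfhe'
  #4 SA[4]=16  'bhagagdcbcgfhe'
  #5 SA[5]=23  'cbcgfhe'
  #6 SA[6]=6  'cebgghddgdbhagagdcbcgfhe'
  #7 SA[7]=25  'cgfhe'
  #8 SA[8]=15  'dbhagagdcbcgfhe'
  #9 SA[9]=22  'dcbcgfhe'
  #10 SA[10]=5  'dcebgghddgdbhagagdcbcgfhe'
  #11 SA[11]=12  'ddgdbhagagdcbcgfhe'
  #12 SA[12]=13  'dgdbhagagdcbcgfhe'
  #13 SA[13]=29  'e'
  #14 SA[14]=7  'ebgghddgdbhagagdcbcgfhe'
  #15 SA[15]=0  'eehfhdcebgghddgdbhagagdcbcgfhe'
  #16 SA[16]=1  'ehfhdcebgghddgdbhagagdcbcgfhe'
  #17 SA[17]=3  'fhdcebgghddgdbhagagdcbcgfhe'
  #18 SA[18]=27  'fhe'
  #19 SA[19]=19  'gagdcbcgfhe'
  #20 SA[20]=14  'gdbhagagdcbcgfhe'
  #21 SA[21]=21  'gdcbcgfhe'
  #22 SA[22]=26  'gfhe'
  #23 SA[23]=9  'gghddgdbhagagdcbcgfhe'
  #24 SA[24]=10  'ghddgdbhagagdcbcgfhe'
  #25 SA[25]=17  'hagagdcbcgfhe'
  #26 SA[26]=4  'hdcebgghddgdbhagagdcbcgfhe'
  #27 SA[27]=11  'hddgdbhagagdcbcgfhe'
  #28 SA[28]=28  'he'
  #29 SA[29]=2  'hfhdcebgghddgdbhagagdcbcgfhe'

SA = [18, 20, 24, 8, 16, 23, 6, 25, 15, 22, 5, 12, 13, 29, 7, 0, 1, 3, 27, 19, 14, 21, 26, 9, 10, 17, 4, 11, 28, 2]
[i] adj suffixes → lcp
  [1] 18/20 → 2 ('ag')
  [2] 20/24 → 0 ('')
  [3] 24/8 → 1 ('b')
  [4] 8/16 → 1 ('b')
  [5] 16/23 → 0 ('')
  [6] 23/6 → 1 ('c')
  [7] 6/25 → 1 ('c')
  [8] 25/15 → 0 ('')
  [9] 15/22 → 1 ('d')
  [10] 22/5 → 2 ('dc')
  [11] 5/12 → 1 ('d')
  [12] 12/13 → 1 ('d')
  [13] 13/29 → 0 ('')
  [14] 29/7 → 1 ('e')
  [15] 7/0 → 1 ('e')
  [16] 0/1 → 1 ('e')
  [17] 1/3 → 0 ('')
  [18] 3/27 → 2 ('fh')
  [19] 27/19 → 0 ('')
  [20] 19/14 → 1 ('g')
  [21] 14/21 → 2 ('gd')
  [22] 21/26 → 1 ('g')
  [23] 26/9 → 1 ('g')
  [24] 9/10 → 1 ('g')
  [25] 10/17 → 0 ('')
  [26] 17/4 → 1 ('h')
  [27] 4/11 → 2 ('hd')
  [28] 11/28 → 1 ('h')
  [29] 28/2 → 1 ('h')

n(n+1)/2 = 30·31/2 = 465
Σ LCP = 0 + 2 + 0 + 1 + 1 + 0 + 1 + 1 + 0 + 1 + 2 + 1 + 1 + 0 + 1 + 1 + 1 + 0 + 2 + 0 + 1 + 2 + 1 + 1 + 1 + 0 + 1 + 2 + 1 + 1 = 27
distinct = 465 − 27 = 438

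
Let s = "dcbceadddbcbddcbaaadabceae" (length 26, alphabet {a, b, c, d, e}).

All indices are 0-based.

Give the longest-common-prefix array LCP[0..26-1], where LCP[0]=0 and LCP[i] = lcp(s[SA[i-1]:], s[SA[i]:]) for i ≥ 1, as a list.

sorted suffixes:
  #0 SA[0]=16  'aaadabceae'
  #1 SA[1]=17  'aadabceae'
  #2 SA[2]=20  'abceae'
  #3 SA[3]=18  'adabceae'
  #4 SA[4]=5  'adddbcbddcbaaadabceae'
  #5 SA[5]=24  'ae'
  #6 SA[6]=15  'baaadabceae'
  #7 SA[7]=9  'bcbddcbaaadabceae'
  #8 SA[8]=2  'bceadddbcbddcbaaadabceae'
  #9 SA[9]=21  'bceae'
  #10 SA[10]=11  'bddcbaaadabceae'
  #11 SA[11]=14  'cbaaadabceae'
  #12 SA[12]=1  'cbceadddbcbddcbaaadabceae'
  #13 SA[13]=10  'cbddcbaaadabceae'
  #14 SA[14]=3  'ceadddbcbddcbaaadabceae'
  #15 SA[15]=22  'ceae'
  #16 SA[16]=19  'dabceae'
  #17 SA[17]=8  'dbcbddcbaaadabceae'
  #18 SA[18]=13  'dcbaaadabceae'
  #19 SA[19]=0  'dcbceadddbcbddcbaaadabceae'
  #20 SA[20]=7  'ddbcbddcbaaadabceae'
  #21 SA[21]=12  'ddcbaaadabceae'
  #22 SA[22]=6  'dddbcbddcbaaadabceae'
  #23 SA[23]=25  'e'
  #24 SA[24]=4  'eadddbcbddcbaaadabceae'
  #25 SA[25]=23  'eae'

SA = [16, 17, 20, 18, 5, 24, 15, 9, 2, 21, 11, 14, 1, 10, 3, 22, 19, 8, 13, 0, 7, 12, 6, 25, 4, 23]
rank  pair      lcp
   1  s[16:],s[17:]  2  'aa'
   2  s[17:],s[20:]  1  'a'
   3  s[20:],s[18:]  1  'a'
   4  s[18:],s[5:]  2  'ad'
   5  s[5:],s[24:]  1  'a'
   6  s[24:],s[15:]  0  ''
   7  s[15:],s[9:]  1  'b'
   8  s[9:],s[2:]  2  'bc'
   9  s[2:],s[21:]  4  'bcea'
  10  s[21:],s[11:]  1  'b'
  11  s[11:],s[14:]  0  ''
  12  s[14:],s[1:]  2  'cb'
  13  s[1:],s[10:]  2  'cb'
  14  s[10:],s[3:]  1  'c'
  15  s[3:],s[22:]  3  'cea'
  16  s[22:],s[19:]  0  ''
  17  s[19:],s[8:]  1  'd'
  18  s[8:],s[13:]  1  'd'
  19  s[13:],s[0:]  3  'dcb'
  20  s[0:],s[7:]  1  'd'
  21  s[7:],s[12:]  2  'dd'
  22  s[12:],s[6:]  2  'dd'
  23  s[6:],s[25:]  0  ''
  24  s[25:],s[4:]  1  'e'
  25  s[4:],s[23:]  2  'ea'

[0, 2, 1, 1, 2, 1, 0, 1, 2, 4, 1, 0, 2, 2, 1, 3, 0, 1, 1, 3, 1, 2, 2, 0, 1, 2]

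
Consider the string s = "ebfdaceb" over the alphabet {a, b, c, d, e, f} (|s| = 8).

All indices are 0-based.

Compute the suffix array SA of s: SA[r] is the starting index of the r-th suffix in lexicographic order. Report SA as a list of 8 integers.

sorted suffixes:
  #0 SA[0]=4  'aceb'
  #1 SA[1]=7  'b'
  #2 SA[2]=1  'bfdaceb'
  #3 SA[3]=5  'ceb'
  #4 SA[4]=3  'daceb'
  #5 SA[5]=6  'eb'
  #6 SA[6]=0  'ebfdaceb'
  #7 SA[7]=2  'fdaceb'

[4, 7, 1, 5, 3, 6, 0, 2]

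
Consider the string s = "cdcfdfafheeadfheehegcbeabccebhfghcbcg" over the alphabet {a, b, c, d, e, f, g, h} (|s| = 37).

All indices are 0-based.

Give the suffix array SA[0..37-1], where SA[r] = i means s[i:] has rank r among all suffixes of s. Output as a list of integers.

rank→(start, suffix):
  0 → (23, 'abccebhfghcbcg')
  1 → (11, 'adfheehegcbeabccebhfghcbcg')
  2 → (6, 'afheeadfheehegcbeabccebhfghcbcg')
  3 → (24, 'bccebhfghcbcg')
  4 → (34, 'bcg')
  5 → (21, 'beabccebhfghcbcg')
  6 → (28, 'bhfghcbcg')
  7 → (33, 'cbcg')
  8 → (20, 'cbeabccebhfghcbcg')
  9 → (25, 'ccebhfghcbcg')
  10 → (0, 'cdcfdfafheeadfheehegcbeabccebhfghcbcg')
  11 → (26, 'cebhfghcbcg')
  12 → (2, 'cfdfafheeadfheehegcbeabccebhfghcbcg')
  13 → (35, 'cg')
  14 → (1, 'dcfdfafheeadfheehegcbeabccebhfghcbcg')
  15 → (4, 'dfafheeadfheehegcbeabccebhfghcbcg')
  16 → (12, 'dfheehegcbeabccebhfghcbcg')
  17 → (22, 'eabccebhfghcbcg')
  18 → (10, 'eadfheehegcbeabccebhfghcbcg')
  19 → (27, 'ebhfghcbcg')
  20 → (9, 'eeadfheehegcbeabccebhfghcbcg')
  21 → (15, 'eehegcbeabccebhfghcbcg')
  22 → (18, 'egcbeabccebhfghcbcg')
  23 → (16, 'ehegcbeabccebhfghcbcg')
  24 → (5, 'fafheeadfheehegcbeabccebhfghcbcg')
  25 → (3, 'fdfafheeadfheehegcbeabccebhfghcbcg')
  26 → (30, 'fghcbcg')
  27 → (7, 'fheeadfheehegcbeabccebhfghcbcg')
  28 → (13, 'fheehegcbeabccebhfghcbcg')
  29 → (36, 'g')
  30 → (19, 'gcbeabccebhfghcbcg')
  31 → (31, 'ghcbcg')
  32 → (32, 'hcbcg')
  33 → (8, 'heeadfheehegcbeabccebhfghcbcg')
  34 → (14, 'heehegcbeabccebhfghcbcg')
  35 → (17, 'hegcbeabccebhfghcbcg')
  36 → (29, 'hfghcbcg')

[23, 11, 6, 24, 34, 21, 28, 33, 20, 25, 0, 26, 2, 35, 1, 4, 12, 22, 10, 27, 9, 15, 18, 16, 5, 3, 30, 7, 13, 36, 19, 31, 32, 8, 14, 17, 29]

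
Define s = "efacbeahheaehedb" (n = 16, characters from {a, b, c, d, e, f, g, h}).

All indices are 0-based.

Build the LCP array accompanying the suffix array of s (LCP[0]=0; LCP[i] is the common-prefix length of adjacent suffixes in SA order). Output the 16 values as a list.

[0, 1, 1, 0, 1, 0, 0, 0, 2, 1, 1, 1, 0, 0, 2, 1]

rank→(start, suffix):
  0 → (2, 'acbeahheaehedb')
  1 → (10, 'aehedb')
  2 → (6, 'ahheaehedb')
  3 → (15, 'b')
  4 → (4, 'beahheaehedb')
  5 → (3, 'cbeahheaehedb')
  6 → (14, 'db')
  7 → (9, 'eaehedb')
  8 → (5, 'eahheaehedb')
  9 → (13, 'edb')
  10 → (0, 'efacbeahheaehedb')
  11 → (11, 'ehedb')
  12 → (1, 'facbeahheaehedb')
  13 → (8, 'heaehedb')
  14 → (12, 'hedb')
  15 → (7, 'hheaehedb')

SA = [2, 10, 6, 15, 4, 3, 14, 9, 5, 13, 0, 11, 1, 8, 12, 7]
rank  pair      lcp
   1  s[2:],s[10:]  1  'a'
   2  s[10:],s[6:]  1  'a'
   3  s[6:],s[15:]  0  ''
   4  s[15:],s[4:]  1  'b'
   5  s[4:],s[3:]  0  ''
   6  s[3:],s[14:]  0  ''
   7  s[14:],s[9:]  0  ''
   8  s[9:],s[5:]  2  'ea'
   9  s[5:],s[13:]  1  'e'
  10  s[13:],s[0:]  1  'e'
  11  s[0:],s[11:]  1  'e'
  12  s[11:],s[1:]  0  ''
  13  s[1:],s[8:]  0  ''
  14  s[8:],s[12:]  2  'he'
  15  s[12:],s[7:]  1  'h'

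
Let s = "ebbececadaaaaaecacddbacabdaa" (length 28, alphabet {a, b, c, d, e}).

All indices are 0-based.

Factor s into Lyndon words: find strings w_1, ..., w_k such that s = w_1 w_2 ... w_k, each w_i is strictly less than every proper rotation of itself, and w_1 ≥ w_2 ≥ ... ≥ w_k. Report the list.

emit factor 1: 'e' (i=0, period=1)
emit factor 2: 'bbecec' (i=1, period=6)
emit factor 3: 'ad' (i=7, period=2)
emit factor 4: 'aaaaaecacddbacabd' (i=9, period=17)
emit factor 5: 'a' (i=26, period=1)
emit factor 6: 'a' (i=27, period=1)

["e", "bbecec", "ad", "aaaaaecacddbacabd", "a", "a"]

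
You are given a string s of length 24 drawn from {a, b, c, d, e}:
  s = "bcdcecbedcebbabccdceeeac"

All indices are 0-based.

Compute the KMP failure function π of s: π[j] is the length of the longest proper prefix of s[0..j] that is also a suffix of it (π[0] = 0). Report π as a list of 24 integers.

[0, 0, 0, 0, 0, 0, 1, 0, 0, 0, 0, 1, 1, 0, 1, 2, 0, 0, 0, 0, 0, 0, 0, 0]

π[0] = 0
j=1 s[j]='c': π[1]=0 (border '')
j=2 s[j]='d': π[2]=0 (border '')
j=3 s[j]='c': π[3]=0 (border '')
j=4 s[j]='e': π[4]=0 (border '')
j=5 s[j]='c': π[5]=0 (border '')
j=6 s[j]='b': π[6]=1 (border 'b')
j=7 s[j]='e': k: 1→0; π[7]=0 (border '')
j=8 s[j]='d': π[8]=0 (border '')
j=9 s[j]='c': π[9]=0 (border '')
j=10 s[j]='e': π[10]=0 (border '')
j=11 s[j]='b': π[11]=1 (border 'b')
j=12 s[j]='b': k: 1→0; π[12]=1 (border 'b')
j=13 s[j]='a': k: 1→0; π[13]=0 (border '')
j=14 s[j]='b': π[14]=1 (border 'b')
j=15 s[j]='c': π[15]=2 (border 'bc')
j=16 s[j]='c': k: 2→0; π[16]=0 (border '')
j=17 s[j]='d': π[17]=0 (border '')
j=18 s[j]='c': π[18]=0 (border '')
j=19 s[j]='e': π[19]=0 (border '')
j=20 s[j]='e': π[20]=0 (border '')
j=21 s[j]='e': π[21]=0 (border '')
j=22 s[j]='a': π[22]=0 (border '')
j=23 s[j]='c': π[23]=0 (border '')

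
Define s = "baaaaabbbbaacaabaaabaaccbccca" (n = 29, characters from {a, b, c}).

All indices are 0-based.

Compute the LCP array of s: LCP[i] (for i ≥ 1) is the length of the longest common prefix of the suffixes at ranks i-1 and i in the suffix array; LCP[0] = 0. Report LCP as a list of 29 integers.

sorted suffixes:
  #0 SA[0]=28  'a'
  #1 SA[1]=1  'aaaaabbbbaacaabaaabaaccbccca'
  #2 SA[2]=2  'aaaabbbbaacaabaaabaaccbccca'
  #3 SA[3]=16  'aaabaaccbccca'
  #4 SA[4]=3  'aaabbbbaacaabaaabaaccbccca'
  #5 SA[5]=13  'aabaaabaaccbccca'
  #6 SA[6]=17  'aabaaccbccca'
  #7 SA[7]=4  'aabbbbaacaabaaabaaccbccca'
  #8 SA[8]=10  'aacaabaaabaaccbccca'
  #9 SA[9]=20  'aaccbccca'
  #10 SA[10]=14  'abaaabaaccbccca'
  #11 SA[11]=18  'abaaccbccca'
  #12 SA[12]=5  'abbbbaacaabaaabaaccbccca'
  #13 SA[13]=11  'acaabaaabaaccbccca'
  #14 SA[14]=21  'accbccca'
  #15 SA[15]=0  'baaaaabbbbaacaabaaabaaccbccca'
  #16 SA[16]=15  'baaabaaccbccca'
  #17 SA[17]=9  'baacaabaaabaaccbccca'
  #18 SA[18]=19  'baaccbccca'
  #19 SA[19]=8  'bbaacaabaaabaaccbccca'
  #20 SA[20]=7  'bbbaacaabaaabaaccbccca'
  #21 SA[21]=6  'bbbbaacaabaaabaaccbccca'
  #22 SA[22]=24  'bccca'
  #23 SA[23]=27  'ca'
  #24 SA[24]=12  'caabaaabaaccbccca'
  #25 SA[25]=23  'cbccca'
  #26 SA[26]=26  'cca'
  #27 SA[27]=22  'ccbccca'
  #28 SA[28]=25  'ccca'

SA = [28, 1, 2, 16, 3, 13, 17, 4, 10, 20, 14, 18, 5, 11, 21, 0, 15, 9, 19, 8, 7, 6, 24, 27, 12, 23, 26, 22, 25]
rank  pair      lcp
   1  s[28:],s[1:]  1  'a'
   2  s[1:],s[2:]  4  'aaaa'
   3  s[2:],s[16:]  3  'aaa'
   4  s[16:],s[3:]  4  'aaab'
   5  s[3:],s[13:]  2  'aa'
   6  s[13:],s[17:]  5  'aabaa'
   7  s[17:],s[4:]  3  'aab'
   8  s[4:],s[10:]  2  'aa'
   9  s[10:],s[20:]  3  'aac'
  10  s[20:],s[14:]  1  'a'
  11  s[14:],s[18:]  4  'abaa'
  12  s[18:],s[5:]  2  'ab'
  13  s[5:],s[11:]  1  'a'
  14  s[11:],s[21:]  2  'ac'
  15  s[21:],s[0:]  0  ''
  16  s[0:],s[15:]  4  'baaa'
  17  s[15:],s[9:]  3  'baa'
  18  s[9:],s[19:]  4  'baac'
  19  s[19:],s[8:]  1  'b'
  20  s[8:],s[7:]  2  'bb'
  21  s[7:],s[6:]  3  'bbb'
  22  s[6:],s[24:]  1  'b'
  23  s[24:],s[27:]  0  ''
  24  s[27:],s[12:]  2  'ca'
  25  s[12:],s[23:]  1  'c'
  26  s[23:],s[26:]  1  'c'
  27  s[26:],s[22:]  2  'cc'
  28  s[22:],s[25:]  2  'cc'

[0, 1, 4, 3, 4, 2, 5, 3, 2, 3, 1, 4, 2, 1, 2, 0, 4, 3, 4, 1, 2, 3, 1, 0, 2, 1, 1, 2, 2]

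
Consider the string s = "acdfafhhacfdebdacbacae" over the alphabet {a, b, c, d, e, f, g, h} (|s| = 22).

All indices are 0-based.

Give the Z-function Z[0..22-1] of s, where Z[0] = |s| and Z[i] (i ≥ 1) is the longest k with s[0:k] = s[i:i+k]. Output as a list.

Z[0]=22
i=1: fresh scan; Z[1]=0
i=2: fresh scan; Z[2]=0
i=3: fresh scan; Z[3]=0
i=4: fresh scan; Z[4]=1 extend→box=[4,5)
i=5: fresh scan; Z[5]=0
i=6: fresh scan; Z[6]=0
i=7: fresh scan; Z[7]=0
i=8: fresh scan; Z[8]=2 extend→box=[8,10)
i=9: min(r-i=1, Z[1]=0)=0; Z[9]=0
i=10: fresh scan; Z[10]=0
i=11: fresh scan; Z[11]=0
i=12: fresh scan; Z[12]=0
i=13: fresh scan; Z[13]=0
i=14: fresh scan; Z[14]=0
i=15: fresh scan; Z[15]=2 extend→box=[15,17)
i=16: min(r-i=1, Z[1]=0)=0; Z[16]=0
i=17: fresh scan; Z[17]=0
i=18: fresh scan; Z[18]=2 extend→box=[18,20)
i=19: min(r-i=1, Z[1]=0)=0; Z[19]=0
i=20: fresh scan; Z[20]=1 extend→box=[20,21)
i=21: fresh scan; Z[21]=0

[22, 0, 0, 0, 1, 0, 0, 0, 2, 0, 0, 0, 0, 0, 0, 2, 0, 0, 2, 0, 1, 0]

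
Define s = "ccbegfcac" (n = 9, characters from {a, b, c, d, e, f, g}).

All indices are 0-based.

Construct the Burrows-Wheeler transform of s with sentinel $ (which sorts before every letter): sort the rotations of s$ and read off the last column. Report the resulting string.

rank  rotation    last
    0  $ccbegfcac  c
    1  ac$ccbegfc  c
    2  begfcac$cc  c
    3  c$ccbegfca  a
    4  cac$ccbegf  f
    5  cbegfcac$c  c
    6  ccbegfcac$  $
    7  egfcac$ccb  b
    8  fcac$ccbeg  g
    9  gfcac$ccbe  e

cccafc$bge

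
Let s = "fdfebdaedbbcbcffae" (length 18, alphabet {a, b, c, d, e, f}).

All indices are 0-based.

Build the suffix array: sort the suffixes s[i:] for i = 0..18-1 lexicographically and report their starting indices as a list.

sorted suffixes:
  #0 SA[0]=16  'ae'
  #1 SA[1]=6  'aedbbcbcffae'
  #2 SA[2]=9  'bbcbcffae'
  #3 SA[3]=10  'bcbcffae'
  #4 SA[4]=12  'bcffae'
  #5 SA[5]=4  'bdaedbbcbcffae'
  #6 SA[6]=11  'cbcffae'
  #7 SA[7]=13  'cffae'
  #8 SA[8]=5  'daedbbcbcffae'
  #9 SA[9]=8  'dbbcbcffae'
  #10 SA[10]=1  'dfebdaedbbcbcffae'
  #11 SA[11]=17  'e'
  #12 SA[12]=3  'ebdaedbbcbcffae'
  #13 SA[13]=7  'edbbcbcffae'
  #14 SA[14]=15  'fae'
  #15 SA[15]=0  'fdfebdaedbbcbcffae'
  #16 SA[16]=2  'febdaedbbcbcffae'
  #17 SA[17]=14  'ffae'

[16, 6, 9, 10, 12, 4, 11, 13, 5, 8, 1, 17, 3, 7, 15, 0, 2, 14]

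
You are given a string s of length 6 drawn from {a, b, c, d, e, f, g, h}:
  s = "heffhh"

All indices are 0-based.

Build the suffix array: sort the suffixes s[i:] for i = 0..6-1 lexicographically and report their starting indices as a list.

[1, 2, 3, 5, 0, 4]

sorted suffixes:
  #0 SA[0]=1  'effhh'
  #1 SA[1]=2  'ffhh'
  #2 SA[2]=3  'fhh'
  #3 SA[3]=5  'h'
  #4 SA[4]=0  'heffhh'
  #5 SA[5]=4  'hh'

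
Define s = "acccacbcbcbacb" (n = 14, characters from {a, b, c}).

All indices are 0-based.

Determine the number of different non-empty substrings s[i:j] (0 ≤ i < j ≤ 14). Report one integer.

83

rank | idx | suffix
   0 |  11 | acb
   1 |   4 | acbcbcbacb
   2 |   0 | acccacbcbcbacb
   3 |  13 | b
   4 |  10 | bacb
   5 |   8 | bcbacb
   6 |   6 | bcbcbacb
   7 |   3 | cacbcbcbacb
   8 |  12 | cb
   9 |   9 | cbacb
  10 |   7 | cbcbacb
  11 |   5 | cbcbcbacb
  12 |   2 | ccacbcbcbacb
  13 |   1 | cccacbcbcbacb

SA = [11, 4, 0, 13, 10, 8, 6, 3, 12, 9, 7, 5, 2, 1]
rank  pair      lcp
   1  s[11:],s[4:]  3  'acb'
   2  s[4:],s[0:]  2  'ac'
   3  s[0:],s[13:]  0  ''
   4  s[13:],s[10:]  1  'b'
   5  s[10:],s[8:]  1  'b'
   6  s[8:],s[6:]  3  'bcb'
   7  s[6:],s[3:]  0  ''
   8  s[3:],s[12:]  1  'c'
   9  s[12:],s[9:]  2  'cb'
  10  s[9:],s[7:]  2  'cb'
  11  s[7:],s[5:]  4  'cbcb'
  12  s[5:],s[2:]  1  'c'
  13  s[2:],s[1:]  2  'cc'

n(n+1)/2 = 14·15/2 = 105
Σ LCP = 0 + 3 + 2 + 0 + 1 + 1 + 3 + 0 + 1 + 2 + 2 + 4 + 1 + 2 = 22
distinct = 105 − 22 = 83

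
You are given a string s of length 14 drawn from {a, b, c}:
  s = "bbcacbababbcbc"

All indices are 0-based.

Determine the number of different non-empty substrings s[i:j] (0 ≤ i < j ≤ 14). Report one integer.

rank | idx | suffix
   0 |   6 | ababbcbc
   1 |   8 | abbcbc
   2 |   3 | acbababbcbc
   3 |   5 | bababbcbc
   4 |   7 | babbcbc
   5 |   0 | bbcacbababbcbc
   6 |   9 | bbcbc
   7 |  12 | bc
   8 |   1 | bcacbababbcbc
   9 |  10 | bcbc
  10 |  13 | c
  11 |   2 | cacbababbcbc
  12 |   4 | cbababbcbc
  13 |  11 | cbc

SA = [6, 8, 3, 5, 7, 0, 9, 12, 1, 10, 13, 2, 4, 11]
i: (SA[i-1],SA[i]) lcp shared
  1: (6,8) 2 'ab'
  2: (8,3) 1 'a'
  3: (3,5) 0 ''
  4: (5,7) 3 'bab'
  5: (7,0) 1 'b'
  6: (0,9) 3 'bbc'
  7: (9,12) 1 'b'
  8: (12,1) 2 'bc'
  9: (1,10) 2 'bc'
  10: (10,13) 0 ''
  11: (13,2) 1 'c'
  12: (2,4) 1 'c'
  13: (4,11) 2 'cb'

n(n+1)/2 = 14·15/2 = 105
Σ LCP = 0 + 2 + 1 + 0 + 3 + 1 + 3 + 1 + 2 + 2 + 0 + 1 + 1 + 2 = 19
distinct = 105 − 19 = 86

86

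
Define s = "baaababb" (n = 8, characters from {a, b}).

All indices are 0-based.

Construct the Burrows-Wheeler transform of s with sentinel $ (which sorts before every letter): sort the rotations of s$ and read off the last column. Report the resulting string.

rank  rotation   last
    0  $baaababb  b
    1  aaababb$b  b
    2  aababb$ba  a
    3  ababb$baa  a
    4  abb$baaab  b
    5  b$baaabab  b
    6  baaababb$  $
    7  babb$baaa  a
    8  bb$baaaba  a

bbaabb$aa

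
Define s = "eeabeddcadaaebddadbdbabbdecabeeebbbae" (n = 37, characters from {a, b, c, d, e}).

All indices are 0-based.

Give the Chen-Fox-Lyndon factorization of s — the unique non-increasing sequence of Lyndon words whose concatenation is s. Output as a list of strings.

["e", "e", "abeddcad", "aaebddadbdbabbdecabeeebbbae"]

emit factor 1: 'e' (i=0, period=1)
emit factor 2: 'e' (i=1, period=1)
emit factor 3: 'abeddcad' (i=2, period=8)
emit factor 4: 'aaebddadbdbabbdecabeeebbbae' (i=10, period=27)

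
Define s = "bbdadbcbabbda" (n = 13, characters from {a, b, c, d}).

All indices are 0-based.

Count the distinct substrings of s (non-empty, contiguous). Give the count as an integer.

76

sorted suffixes:
  #0 SA[0]=12  'a'
  #1 SA[1]=8  'abbda'
  #2 SA[2]=3  'adbcbabbda'
  #3 SA[3]=7  'babbda'
  #4 SA[4]=9  'bbda'
  #5 SA[5]=0  'bbdadbcbabbda'
  #6 SA[6]=5  'bcbabbda'
  #7 SA[7]=10  'bda'
  #8 SA[8]=1  'bdadbcbabbda'
  #9 SA[9]=6  'cbabbda'
  #10 SA[10]=11  'da'
  #11 SA[11]=2  'dadbcbabbda'
  #12 SA[12]=4  'dbcbabbda'

SA = [12, 8, 3, 7, 9, 0, 5, 10, 1, 6, 11, 2, 4]
[i] adj suffixes → lcp
  [1] 12/8 → 1 ('a')
  [2] 8/3 → 1 ('a')
  [3] 3/7 → 0 ('')
  [4] 7/9 → 1 ('b')
  [5] 9/0 → 4 ('bbda')
  [6] 0/5 → 1 ('b')
  [7] 5/10 → 1 ('b')
  [8] 10/1 → 3 ('bda')
  [9] 1/6 → 0 ('')
  [10] 6/11 → 0 ('')
  [11] 11/2 → 2 ('da')
  [12] 2/4 → 1 ('d')

n(n+1)/2 = 13·14/2 = 91
Σ LCP = 0 + 1 + 1 + 0 + 1 + 4 + 1 + 1 + 3 + 0 + 0 + 2 + 1 = 15
distinct = 91 − 15 = 76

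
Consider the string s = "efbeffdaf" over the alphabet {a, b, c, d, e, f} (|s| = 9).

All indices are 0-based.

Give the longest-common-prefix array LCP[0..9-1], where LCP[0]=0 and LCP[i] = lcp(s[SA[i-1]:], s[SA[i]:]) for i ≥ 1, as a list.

[0, 0, 0, 0, 2, 0, 1, 1, 1]

sorted suffixes:
  #0 SA[0]=7  'af'
  #1 SA[1]=2  'beffdaf'
  #2 SA[2]=6  'daf'
  #3 SA[3]=0  'efbeffdaf'
  #4 SA[4]=3  'effdaf'
  #5 SA[5]=8  'f'
  #6 SA[6]=1  'fbeffdaf'
  #7 SA[7]=5  'fdaf'
  #8 SA[8]=4  'ffdaf'

SA = [7, 2, 6, 0, 3, 8, 1, 5, 4]
[i] adj suffixes → lcp
  [1] 7/2 → 0 ('')
  [2] 2/6 → 0 ('')
  [3] 6/0 → 0 ('')
  [4] 0/3 → 2 ('ef')
  [5] 3/8 → 0 ('')
  [6] 8/1 → 1 ('f')
  [7] 1/5 → 1 ('f')
  [8] 5/4 → 1 ('f')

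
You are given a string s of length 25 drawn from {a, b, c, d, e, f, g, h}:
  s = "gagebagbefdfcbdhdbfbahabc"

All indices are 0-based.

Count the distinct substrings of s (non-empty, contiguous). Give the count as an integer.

306

rank | idx | suffix
   0 |  22 | abc
   1 |   5 | agbefdfcbdhdbfbahabc
   2 |   1 | agebagbefdfcbdhdbfbahabc
   3 |  20 | ahabc
   4 |   4 | bagbefdfcbdhdbfbahabc
   5 |  19 | bahabc
   6 |  23 | bc
   7 |  13 | bdhdbfbahabc
   8 |   7 | befdfcbdhdbfbahabc
   9 |  17 | bfbahabc
  10 |  24 | c
  11 |  12 | cbdhdbfbahabc
  12 |  16 | dbfbahabc
  13 |  10 | dfcbdhdbfbahabc
  14 |  14 | dhdbfbahabc
  15 |   3 | ebagbefdfcbdhdbfbahabc
  16 |   8 | efdfcbdhdbfbahabc
  17 |  18 | fbahabc
  18 |  11 | fcbdhdbfbahabc
  19 |   9 | fdfcbdhdbfbahabc
  20 |   0 | gagebagbefdfcbdhdbfbahabc
  21 |   6 | gbefdfcbdhdbfbahabc
  22 |   2 | gebagbefdfcbdhdbfbahabc
  23 |  21 | habc
  24 |  15 | hdbfbahabc

SA = [22, 5, 1, 20, 4, 19, 23, 13, 7, 17, 24, 12, 16, 10, 14, 3, 8, 18, 11, 9, 0, 6, 2, 21, 15]
i: (SA[i-1],SA[i]) lcp shared
  1: (22,5) 1 'a'
  2: (5,1) 2 'ag'
  3: (1,20) 1 'a'
  4: (20,4) 0 ''
  5: (4,19) 2 'ba'
  6: (19,23) 1 'b'
  7: (23,13) 1 'b'
  8: (13,7) 1 'b'
  9: (7,17) 1 'b'
  10: (17,24) 0 ''
  11: (24,12) 1 'c'
  12: (12,16) 0 ''
  13: (16,10) 1 'd'
  14: (10,14) 1 'd'
  15: (14,3) 0 ''
  16: (3,8) 1 'e'
  17: (8,18) 0 ''
  18: (18,11) 1 'f'
  19: (11,9) 1 'f'
  20: (9,0) 0 ''
  21: (0,6) 1 'g'
  22: (6,2) 1 'g'
  23: (2,21) 0 ''
  24: (21,15) 1 'h'

n(n+1)/2 = 25·26/2 = 325
Σ LCP = 0 + 1 + 2 + 1 + 0 + 2 + 1 + 1 + 1 + 1 + 0 + 1 + 0 + 1 + 1 + 0 + 1 + 0 + 1 + 1 + 0 + 1 + 1 + 0 + 1 = 19
distinct = 325 − 19 = 306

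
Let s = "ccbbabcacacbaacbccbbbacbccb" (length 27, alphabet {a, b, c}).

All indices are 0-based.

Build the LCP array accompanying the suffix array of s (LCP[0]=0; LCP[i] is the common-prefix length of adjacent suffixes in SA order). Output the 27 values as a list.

[0, 1, 1, 2, 3, 6, 0, 1, 2, 2, 1, 3, 2, 1, 2, 4, 0, 3, 1, 2, 2, 3, 2, 5, 1, 3, 4]

rank | idx | suffix
   0 |  12 | aacbccbbbacbccb
   1 |   4 | abcacacbaacbccbbbacbccb
   2 |   7 | acacbaacbccbbbacbccb
   3 |   9 | acbaacbccbbbacbccb
   4 |  21 | acbccb
   5 |  13 | acbccbbbacbccb
   6 |  26 | b
   7 |  11 | baacbccbbbacbccb
   8 |   3 | babcacacbaacbccbbbacbccb
   9 |  20 | bacbccb
  10 |   2 | bbabcacacbaacbccbbbacbccb
  11 |  19 | bbacbccb
  12 |  18 | bbbacbccb
  13 |   5 | bcacacbaacbccbbbacbccb
  14 |  23 | bccb
  15 |  15 | bccbbbacbccb
  16 |   6 | cacacbaacbccbbbacbccb
  17 |   8 | cacbaacbccbbbacbccb
  18 |  25 | cb
  19 |  10 | cbaacbccbbbacbccb
  20 |   1 | cbbabcacacbaacbccbbbacbccb
  21 |  17 | cbbbacbccb
  22 |  22 | cbccb
  23 |  14 | cbccbbbacbccb
  24 |  24 | ccb
  25 |   0 | ccbbabcacacbaacbccbbbacbccb
  26 |  16 | ccbbbacbccb

SA = [12, 4, 7, 9, 21, 13, 26, 11, 3, 20, 2, 19, 18, 5, 23, 15, 6, 8, 25, 10, 1, 17, 22, 14, 24, 0, 16]
rank  pair      lcp
   1  s[12:],s[4:]  1  'a'
   2  s[4:],s[7:]  1  'a'
   3  s[7:],s[9:]  2  'ac'
   4  s[9:],s[21:]  3  'acb'
   5  s[21:],s[13:]  6  'acbccb'
   6  s[13:],s[26:]  0  ''
   7  s[26:],s[11:]  1  'b'
   8  s[11:],s[3:]  2  'ba'
   9  s[3:],s[20:]  2  'ba'
  10  s[20:],s[2:]  1  'b'
  11  s[2:],s[19:]  3  'bba'
  12  s[19:],s[18:]  2  'bb'
  13  s[18:],s[5:]  1  'b'
  14  s[5:],s[23:]  2  'bc'
  15  s[23:],s[15:]  4  'bccb'
  16  s[15:],s[6:]  0  ''
  17  s[6:],s[8:]  3  'cac'
  18  s[8:],s[25:]  1  'c'
  19  s[25:],s[10:]  2  'cb'
  20  s[10:],s[1:]  2  'cb'
  21  s[1:],s[17:]  3  'cbb'
  22  s[17:],s[22:]  2  'cb'
  23  s[22:],s[14:]  5  'cbccb'
  24  s[14:],s[24:]  1  'c'
  25  s[24:],s[0:]  3  'ccb'
  26  s[0:],s[16:]  4  'ccbb'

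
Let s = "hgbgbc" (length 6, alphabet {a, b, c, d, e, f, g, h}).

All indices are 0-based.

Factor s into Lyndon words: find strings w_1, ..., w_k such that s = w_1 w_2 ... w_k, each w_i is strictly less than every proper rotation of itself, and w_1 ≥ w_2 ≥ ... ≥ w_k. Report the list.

emit factor 1: 'h' (i=0, period=1)
emit factor 2: 'g' (i=1, period=1)
emit factor 3: 'bg' (i=2, period=2)
emit factor 4: 'bc' (i=4, period=2)

["h", "g", "bg", "bc"]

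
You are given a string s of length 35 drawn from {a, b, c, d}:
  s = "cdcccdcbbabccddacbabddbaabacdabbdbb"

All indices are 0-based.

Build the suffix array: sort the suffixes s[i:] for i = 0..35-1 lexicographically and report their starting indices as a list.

sorted suffixes:
  #0 SA[0]=23  'aabacdabbdbb'
  #1 SA[1]=24  'abacdabbdbb'
  #2 SA[2]=29  'abbdbb'
  #3 SA[3]=9  'abccddacbabddbaabacdabbdbb'
  #4 SA[4]=18  'abddbaabacdabbdbb'
  #5 SA[5]=15  'acbabddbaabacdabbdbb'
  #6 SA[6]=26  'acdabbdbb'
  #7 SA[7]=34  'b'
  #8 SA[8]=22  'baabacdabbdbb'
  #9 SA[9]=8  'babccddacbabddbaabacdabbdbb'
  #10 SA[10]=17  'babddbaabacdabbdbb'
  #11 SA[11]=25  'bacdabbdbb'
  #12 SA[12]=33  'bb'
  #13 SA[13]=7  'bbabccddacbabddbaabacdabbdbb'
  #14 SA[14]=30  'bbdbb'
  #15 SA[15]=10  'bccddacbabddbaabacdabbdbb'
  #16 SA[16]=31  'bdbb'
  #17 SA[17]=19  'bddbaabacdabbdbb'
  #18 SA[18]=16  'cbabddbaabacdabbdbb'
  #19 SA[19]=6  'cbbabccddacbabddbaabacdabbdbb'
  #20 SA[20]=2  'cccdcbbabccddacbabddbaabacdabbdbb'
  #21 SA[21]=3  'ccdcbbabccddacbabddbaabacdabbdbb'
  #22 SA[22]=11  'ccddacbabddbaabacdabbdbb'
  #23 SA[23]=27  'cdabbdbb'
  #24 SA[24]=4  'cdcbbabccddacbabddbaabacdabbdbb'
  #25 SA[25]=0  'cdcccdcbbabccddacbabddbaabacdabbdbb'
  #26 SA[26]=12  'cddacbabddbaabacdabbdbb'
  #27 SA[27]=28  'dabbdbb'
  #28 SA[28]=14  'dacbabddbaabacdabbdbb'
  #29 SA[29]=21  'dbaabacdabbdbb'
  #30 SA[30]=32  'dbb'
  #31 SA[31]=5  'dcbbabccddacbabddbaabacdabbdbb'
  #32 SA[32]=1  'dcccdcbbabccddacbabddbaabacdabbdbb'
  #33 SA[33]=13  'ddacbabddbaabacdabbdbb'
  #34 SA[34]=20  'ddbaabacdabbdbb'

[23, 24, 29, 9, 18, 15, 26, 34, 22, 8, 17, 25, 33, 7, 30, 10, 31, 19, 16, 6, 2, 3, 11, 27, 4, 0, 12, 28, 14, 21, 32, 5, 1, 13, 20]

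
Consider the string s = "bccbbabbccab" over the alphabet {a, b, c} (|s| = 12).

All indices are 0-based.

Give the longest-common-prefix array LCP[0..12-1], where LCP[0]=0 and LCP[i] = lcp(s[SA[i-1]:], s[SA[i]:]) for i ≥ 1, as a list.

[0, 2, 0, 1, 1, 2, 1, 3, 0, 1, 1, 2]

sorted suffixes:
  #0 SA[0]=10  'ab'
  #1 SA[1]=5  'abbccab'
  #2 SA[2]=11  'b'
  #3 SA[3]=4  'babbccab'
  #4 SA[4]=3  'bbabbccab'
  #5 SA[5]=6  'bbccab'
  #6 SA[6]=7  'bccab'
  #7 SA[7]=0  'bccbbabbccab'
  #8 SA[8]=9  'cab'
  #9 SA[9]=2  'cbbabbccab'
  #10 SA[10]=8  'ccab'
  #11 SA[11]=1  'ccbbabbccab'

SA = [10, 5, 11, 4, 3, 6, 7, 0, 9, 2, 8, 1]
i: (SA[i-1],SA[i]) lcp shared
  1: (10,5) 2 'ab'
  2: (5,11) 0 ''
  3: (11,4) 1 'b'
  4: (4,3) 1 'b'
  5: (3,6) 2 'bb'
  6: (6,7) 1 'b'
  7: (7,0) 3 'bcc'
  8: (0,9) 0 ''
  9: (9,2) 1 'c'
  10: (2,8) 1 'c'
  11: (8,1) 2 'cc'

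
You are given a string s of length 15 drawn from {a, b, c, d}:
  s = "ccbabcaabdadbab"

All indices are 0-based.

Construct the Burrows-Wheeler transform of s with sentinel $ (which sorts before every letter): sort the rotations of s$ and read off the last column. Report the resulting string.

bcbbadadcaabc$ba

rank  rotation          last
    0  $ccbabcaabdadbab  b
    1  aabdadbab$ccbabc  c
    2  ab$ccbabcaabdadb  b
    3  abcaabdadbab$ccb  b
    4  abdadbab$ccbabca  a
    5  adbab$ccbabcaabd  d
    6  b$ccbabcaabdadba  a
    7  bab$ccbabcaabdad  d
    8  babcaabdadbab$cc  c
    9  bcaabdadbab$ccba  a
   10  bdadbab$ccbabcaa  a
   11  caabdadbab$ccbab  b
   12  cbabcaabdadbab$c  c
   13  ccbabcaabdadbab$  $
   14  dadbab$ccbabcaab  b
   15  dbab$ccbabcaabda  a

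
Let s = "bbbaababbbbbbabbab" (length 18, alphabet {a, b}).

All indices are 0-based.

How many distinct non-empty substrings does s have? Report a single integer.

sorted suffixes:
  #0 SA[0]=3  'aababbbbbbabbab'
  #1 SA[1]=16  'ab'
  #2 SA[2]=4  'ababbbbbbabbab'
  #3 SA[3]=13  'abbab'
  #4 SA[4]=6  'abbbbbbabbab'
  #5 SA[5]=17  'b'
  #6 SA[6]=2  'baababbbbbbabbab'
  #7 SA[7]=15  'bab'
  #8 SA[8]=12  'babbab'
  #9 SA[9]=5  'babbbbbbabbab'
  #10 SA[10]=1  'bbaababbbbbbabbab'
  #11 SA[11]=14  'bbab'
  #12 SA[12]=11  'bbabbab'
  #13 SA[13]=0  'bbbaababbbbbbabbab'
  #14 SA[14]=10  'bbbabbab'
  #15 SA[15]=9  'bbbbabbab'
  #16 SA[16]=8  'bbbbbabbab'
  #17 SA[17]=7  'bbbbbbabbab'

SA = [3, 16, 4, 13, 6, 17, 2, 15, 12, 5, 1, 14, 11, 0, 10, 9, 8, 7]
[i] adj suffixes → lcp
  [1] 3/16 → 1 ('a')
  [2] 16/4 → 2 ('ab')
  [3] 4/13 → 2 ('ab')
  [4] 13/6 → 3 ('abb')
  [5] 6/17 → 0 ('')
  [6] 17/2 → 1 ('b')
  [7] 2/15 → 2 ('ba')
  [8] 15/12 → 3 ('bab')
  [9] 12/5 → 4 ('babb')
  [10] 5/1 → 1 ('b')
  [11] 1/14 → 3 ('bba')
  [12] 14/11 → 4 ('bbab')
  [13] 11/0 → 2 ('bb')
  [14] 0/10 → 4 ('bbba')
  [15] 10/9 → 3 ('bbb')
  [16] 9/8 → 4 ('bbbb')
  [17] 8/7 → 5 ('bbbbb')

n(n+1)/2 = 18·19/2 = 171
Σ LCP = 0 + 1 + 2 + 2 + 3 + 0 + 1 + 2 + 3 + 4 + 1 + 3 + 4 + 2 + 4 + 3 + 4 + 5 = 44
distinct = 171 − 44 = 127

127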